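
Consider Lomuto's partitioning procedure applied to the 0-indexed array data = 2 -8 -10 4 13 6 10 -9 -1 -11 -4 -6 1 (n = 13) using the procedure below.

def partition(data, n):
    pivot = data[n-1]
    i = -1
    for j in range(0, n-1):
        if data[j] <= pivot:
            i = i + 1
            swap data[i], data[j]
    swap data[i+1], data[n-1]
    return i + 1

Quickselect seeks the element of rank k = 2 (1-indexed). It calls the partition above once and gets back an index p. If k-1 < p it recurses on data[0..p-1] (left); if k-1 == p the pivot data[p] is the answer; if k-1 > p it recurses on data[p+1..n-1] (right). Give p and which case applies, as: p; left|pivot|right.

7; left

pivot=1, i=-1
j=0: 2>1, skip
j=1: -8≤1, i=0, swap(0,1) ⇒ -8 2 -10 4 13 6 10 -9 -1 -11 -4 -6 1
j=2: -10≤1, i=1, swap(1,2) ⇒ -8 -10 2 4 13 6 10 -9 -1 -11 -4 -6 1
j=3: 4>1, skip
j=4: 13>1, skip
j=5: 6>1, skip
j=6: 10>1, skip
j=7: -9≤1, i=2, swap(2,7) ⇒ -8 -10 -9 4 13 6 10 2 -1 -11 -4 -6 1
j=8: -1≤1, i=3, swap(3,8) ⇒ -8 -10 -9 -1 13 6 10 2 4 -11 -4 -6 1
j=9: -11≤1, i=4, swap(4,9) ⇒ -8 -10 -9 -1 -11 6 10 2 4 13 -4 -6 1
j=10: -4≤1, i=5, swap(5,10) ⇒ -8 -10 -9 -1 -11 -4 10 2 4 13 6 -6 1
j=11: -6≤1, i=6, swap(6,11) ⇒ -8 -10 -9 -1 -11 -4 -6 2 4 13 6 10 1
swap(7,12) ⇒ -8 -10 -9 -1 -11 -4 -6 1 4 13 6 10 2; return 7
p = 7; k-1 = 1 < 7 ⇒ left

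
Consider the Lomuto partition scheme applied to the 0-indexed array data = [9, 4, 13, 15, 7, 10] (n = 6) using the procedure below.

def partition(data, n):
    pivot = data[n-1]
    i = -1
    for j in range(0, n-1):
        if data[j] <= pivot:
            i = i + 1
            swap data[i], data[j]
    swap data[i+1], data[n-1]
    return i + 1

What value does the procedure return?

pivot=10, i=-1
j=0: 9≤10, i=0, swap(0,0) ⇒ [9, 4, 13, 15, 7, 10]
j=1: 4≤10, i=1, swap(1,1) ⇒ [9, 4, 13, 15, 7, 10]
j=2: 13>10, skip
j=3: 15>10, skip
j=4: 7≤10, i=2, swap(2,4) ⇒ [9, 4, 7, 15, 13, 10]
swap(3,5) ⇒ [9, 4, 7, 10, 13, 15]; return 3

3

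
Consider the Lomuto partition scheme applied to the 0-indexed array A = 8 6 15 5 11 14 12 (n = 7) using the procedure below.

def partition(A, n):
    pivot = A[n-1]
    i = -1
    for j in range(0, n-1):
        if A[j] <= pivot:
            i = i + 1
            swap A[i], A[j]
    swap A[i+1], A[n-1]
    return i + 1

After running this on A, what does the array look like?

pivot=12, i=-1
j=0: 8≤12, i=0, swap(0,0) ⇒ 8 6 15 5 11 14 12
j=1: 6≤12, i=1, swap(1,1) ⇒ 8 6 15 5 11 14 12
j=2: 15>12, skip
j=3: 5≤12, i=2, swap(2,3) ⇒ 8 6 5 15 11 14 12
j=4: 11≤12, i=3, swap(3,4) ⇒ 8 6 5 11 15 14 12
j=5: 14>12, skip
swap(4,6) ⇒ 8 6 5 11 12 14 15; return 4

8 6 5 11 12 14 15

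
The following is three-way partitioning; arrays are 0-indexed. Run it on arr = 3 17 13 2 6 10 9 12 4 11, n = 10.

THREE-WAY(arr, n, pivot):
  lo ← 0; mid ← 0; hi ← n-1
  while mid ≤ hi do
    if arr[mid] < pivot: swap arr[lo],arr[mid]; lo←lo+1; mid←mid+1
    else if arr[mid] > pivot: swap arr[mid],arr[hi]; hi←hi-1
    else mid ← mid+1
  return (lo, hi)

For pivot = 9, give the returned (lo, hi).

(4, 4)

pivot = 9; lo=0, mid=0, hi=9
arr[mid]=3<9: swap arr[0],arr[0]; lo=1,mid=1 → 3 17 13 2 6 10 9 12 4 11
arr[mid]=17>9: swap arr[1],arr[9]; hi=8 → 3 11 13 2 6 10 9 12 4 17
arr[mid]=11>9: swap arr[1],arr[8]; hi=7 → 3 4 13 2 6 10 9 12 11 17
arr[mid]=4<9: swap arr[1],arr[1]; lo=2,mid=2 → 3 4 13 2 6 10 9 12 11 17
arr[mid]=13>9: swap arr[2],arr[7]; hi=6 → 3 4 12 2 6 10 9 13 11 17
arr[mid]=12>9: swap arr[2],arr[6]; hi=5 → 3 4 9 2 6 10 12 13 11 17
arr[mid]=9=9: mid=3
arr[mid]=2<9: swap arr[2],arr[3]; lo=3,mid=4 → 3 4 2 9 6 10 12 13 11 17
arr[mid]=6<9: swap arr[3],arr[4]; lo=4,mid=5 → 3 4 2 6 9 10 12 13 11 17
arr[mid]=10>9: swap arr[5],arr[5]; hi=4 → 3 4 2 6 9 10 12 13 11 17
end: lo=4, hi=4; arr = 3 4 2 6 9 10 12 13 11 17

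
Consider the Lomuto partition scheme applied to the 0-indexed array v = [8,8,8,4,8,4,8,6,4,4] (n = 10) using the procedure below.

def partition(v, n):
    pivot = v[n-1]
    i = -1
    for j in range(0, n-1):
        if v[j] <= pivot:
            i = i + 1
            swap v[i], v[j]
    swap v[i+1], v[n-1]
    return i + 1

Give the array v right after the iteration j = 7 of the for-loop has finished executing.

pivot=4, i=-1
j=0: 8>4, skip
j=1: 8>4, skip
j=2: 8>4, skip
j=3: 4≤4, i=0, swap(0,3) ⇒ [4,8,8,8,8,4,8,6,4,4]
j=4: 8>4, skip
j=5: 4≤4, i=1, swap(1,5) ⇒ [4,4,8,8,8,8,8,6,4,4]
j=6: 8>4, skip
j=7: 6>4, skip
(after j=7) v = [4,4,8,8,8,8,8,6,4,4]

[4,4,8,8,8,8,8,6,4,4]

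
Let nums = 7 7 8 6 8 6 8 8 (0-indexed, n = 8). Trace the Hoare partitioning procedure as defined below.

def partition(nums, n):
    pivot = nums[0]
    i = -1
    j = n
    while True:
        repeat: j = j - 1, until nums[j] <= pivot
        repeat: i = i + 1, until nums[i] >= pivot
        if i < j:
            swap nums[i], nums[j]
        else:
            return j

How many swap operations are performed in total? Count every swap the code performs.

2

pivot=7
j stops at 5 (6), i stops at 0 (7); swap ⇒ 6 7 8 6 8 7 8 8
j stops at 3 (6), i stops at 1 (7); swap ⇒ 6 6 8 7 8 7 8 8
j stops at 1, i stops at 2; i≥j ⇒ return 1. nums=6 6 8 7 8 7 8 8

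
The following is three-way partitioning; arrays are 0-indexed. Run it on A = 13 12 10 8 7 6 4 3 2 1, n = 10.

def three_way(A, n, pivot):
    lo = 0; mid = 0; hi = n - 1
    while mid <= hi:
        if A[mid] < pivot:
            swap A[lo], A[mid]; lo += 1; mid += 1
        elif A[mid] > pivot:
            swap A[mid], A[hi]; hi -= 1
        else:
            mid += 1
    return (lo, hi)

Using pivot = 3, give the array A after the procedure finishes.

lo=0 mid=0 hi=9
13>3: swap(0,9), hi=8 ⇒ 1 12 10 8 7 6 4 3 2 13
1<3: swap(0,0), lo=1 mid=1 ⇒ 1 12 10 8 7 6 4 3 2 13
12>3: swap(1,8), hi=7 ⇒ 1 2 10 8 7 6 4 3 12 13
2<3: swap(1,1), lo=2 mid=2 ⇒ 1 2 10 8 7 6 4 3 12 13
10>3: swap(2,7), hi=6 ⇒ 1 2 3 8 7 6 4 10 12 13
3=3: mid=3
8>3: swap(3,6), hi=5 ⇒ 1 2 3 4 7 6 8 10 12 13
4>3: swap(3,5), hi=4 ⇒ 1 2 3 6 7 4 8 10 12 13
6>3: swap(3,4), hi=3 ⇒ 1 2 3 7 6 4 8 10 12 13
7>3: swap(3,3), hi=2 ⇒ 1 2 3 7 6 4 8 10 12 13
done. lo=2 hi=2; A=1 2 3 7 6 4 8 10 12 13

1 2 3 7 6 4 8 10 12 13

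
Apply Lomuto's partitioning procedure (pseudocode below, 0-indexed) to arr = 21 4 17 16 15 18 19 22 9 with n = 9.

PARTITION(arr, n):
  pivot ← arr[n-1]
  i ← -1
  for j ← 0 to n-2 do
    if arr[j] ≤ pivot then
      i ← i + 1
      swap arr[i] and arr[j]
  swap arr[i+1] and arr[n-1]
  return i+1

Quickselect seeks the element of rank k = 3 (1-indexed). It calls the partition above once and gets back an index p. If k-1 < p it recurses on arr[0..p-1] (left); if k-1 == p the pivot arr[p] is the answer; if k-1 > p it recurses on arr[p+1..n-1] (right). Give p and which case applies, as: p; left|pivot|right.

1; right

pivot=9, i=-1
j=0: 21>9, skip
j=1: 4≤9, i=0, swap(0,1) ⇒ 4 21 17 16 15 18 19 22 9
j=2: 17>9, skip
j=3: 16>9, skip
j=4: 15>9, skip
j=5: 18>9, skip
j=6: 19>9, skip
j=7: 22>9, skip
swap(1,8) ⇒ 4 9 17 16 15 18 19 22 21; return 1
p = 1; k-1 = 2 > 1 ⇒ right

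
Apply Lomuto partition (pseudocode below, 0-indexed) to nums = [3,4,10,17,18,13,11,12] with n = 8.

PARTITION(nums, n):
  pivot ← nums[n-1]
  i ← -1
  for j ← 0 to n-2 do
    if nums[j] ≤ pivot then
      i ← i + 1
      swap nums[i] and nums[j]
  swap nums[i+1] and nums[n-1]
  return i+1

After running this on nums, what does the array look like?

[3,4,10,11,12,13,17,18]

pivot=12, i=-1
j=0: 3≤12, i=0, swap(0,0) ⇒ [3,4,10,17,18,13,11,12]
j=1: 4≤12, i=1, swap(1,1) ⇒ [3,4,10,17,18,13,11,12]
j=2: 10≤12, i=2, swap(2,2) ⇒ [3,4,10,17,18,13,11,12]
j=3: 17>12, skip
j=4: 18>12, skip
j=5: 13>12, skip
j=6: 11≤12, i=3, swap(3,6) ⇒ [3,4,10,11,18,13,17,12]
swap(4,7) ⇒ [3,4,10,11,12,13,17,18]; return 4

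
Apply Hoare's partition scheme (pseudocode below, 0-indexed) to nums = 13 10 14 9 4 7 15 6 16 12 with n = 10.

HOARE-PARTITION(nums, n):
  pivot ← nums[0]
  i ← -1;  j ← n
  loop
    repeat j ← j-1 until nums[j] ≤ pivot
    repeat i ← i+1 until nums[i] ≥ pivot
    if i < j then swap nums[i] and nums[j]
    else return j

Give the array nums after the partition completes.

12 10 6 9 4 7 15 14 16 13

pivot=13
j stops at 9 (12), i stops at 0 (13); swap ⇒ 12 10 14 9 4 7 15 6 16 13
j stops at 7 (6), i stops at 2 (14); swap ⇒ 12 10 6 9 4 7 15 14 16 13
j stops at 5, i stops at 6; i≥j ⇒ return 5. nums=12 10 6 9 4 7 15 14 16 13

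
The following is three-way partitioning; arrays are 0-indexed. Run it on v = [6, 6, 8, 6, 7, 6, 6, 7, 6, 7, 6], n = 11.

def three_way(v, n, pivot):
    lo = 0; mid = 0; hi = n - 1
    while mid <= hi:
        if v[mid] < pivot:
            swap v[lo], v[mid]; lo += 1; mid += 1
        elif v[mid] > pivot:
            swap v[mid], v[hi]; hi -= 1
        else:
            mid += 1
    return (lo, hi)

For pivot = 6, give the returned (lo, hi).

lo=0 mid=0 hi=10
6=6: mid=1
6=6: mid=2
8>6: swap(2,10), hi=9 ⇒ [6, 6, 6, 6, 7, 6, 6, 7, 6, 7, 8]
6=6: mid=3
6=6: mid=4
7>6: swap(4,9), hi=8 ⇒ [6, 6, 6, 6, 7, 6, 6, 7, 6, 7, 8]
7>6: swap(4,8), hi=7 ⇒ [6, 6, 6, 6, 6, 6, 6, 7, 7, 7, 8]
6=6: mid=5
6=6: mid=6
6=6: mid=7
7>6: swap(7,7), hi=6 ⇒ [6, 6, 6, 6, 6, 6, 6, 7, 7, 7, 8]
done. lo=0 hi=6; v=[6, 6, 6, 6, 6, 6, 6, 7, 7, 7, 8]

(0, 6)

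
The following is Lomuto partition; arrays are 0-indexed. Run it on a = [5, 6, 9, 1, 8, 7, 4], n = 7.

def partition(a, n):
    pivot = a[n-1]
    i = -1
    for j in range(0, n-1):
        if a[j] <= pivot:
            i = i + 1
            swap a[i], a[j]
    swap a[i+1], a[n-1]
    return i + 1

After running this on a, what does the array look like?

pivot = a[6] = 4; i = -1
j=0: a[0]=5 > 4 → no swap
j=1: a[1]=6 > 4 → no swap
j=2: a[2]=9 > 4 → no swap
j=3: a[3]=1 ≤ 4 → i=0, swap a[0],a[3] → [1, 6, 9, 5, 8, 7, 4]
j=4: a[4]=8 > 4 → no swap
j=5: a[5]=7 > 4 → no swap
final swap a[1],a[6] → [1, 4, 9, 5, 8, 7, 6]; return 1

[1, 4, 9, 5, 8, 7, 6]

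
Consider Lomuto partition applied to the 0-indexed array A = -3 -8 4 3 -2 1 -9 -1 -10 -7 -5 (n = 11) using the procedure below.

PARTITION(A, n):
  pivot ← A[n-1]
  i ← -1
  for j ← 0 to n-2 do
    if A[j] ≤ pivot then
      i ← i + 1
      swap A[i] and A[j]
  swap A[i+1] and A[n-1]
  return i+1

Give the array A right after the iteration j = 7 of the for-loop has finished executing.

-8 -9 4 3 -2 1 -3 -1 -10 -7 -5

pivot=-5, i=-1
j=0: -3>-5, skip
j=1: -8≤-5, i=0, swap(0,1) ⇒ -8 -3 4 3 -2 1 -9 -1 -10 -7 -5
j=2: 4>-5, skip
j=3: 3>-5, skip
j=4: -2>-5, skip
j=5: 1>-5, skip
j=6: -9≤-5, i=1, swap(1,6) ⇒ -8 -9 4 3 -2 1 -3 -1 -10 -7 -5
j=7: -1>-5, skip
(after j=7) A = -8 -9 4 3 -2 1 -3 -1 -10 -7 -5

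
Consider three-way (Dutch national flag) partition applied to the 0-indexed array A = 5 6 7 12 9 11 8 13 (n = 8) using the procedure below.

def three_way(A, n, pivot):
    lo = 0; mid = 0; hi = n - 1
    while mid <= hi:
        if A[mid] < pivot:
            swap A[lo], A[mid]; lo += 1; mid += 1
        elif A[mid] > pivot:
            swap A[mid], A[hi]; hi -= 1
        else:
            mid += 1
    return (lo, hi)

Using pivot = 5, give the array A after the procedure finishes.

5 7 12 9 11 8 13 6

lo=0 mid=0 hi=7
5=5: mid=1
6>5: swap(1,7), hi=6 ⇒ 5 13 7 12 9 11 8 6
13>5: swap(1,6), hi=5 ⇒ 5 8 7 12 9 11 13 6
8>5: swap(1,5), hi=4 ⇒ 5 11 7 12 9 8 13 6
11>5: swap(1,4), hi=3 ⇒ 5 9 7 12 11 8 13 6
9>5: swap(1,3), hi=2 ⇒ 5 12 7 9 11 8 13 6
12>5: swap(1,2), hi=1 ⇒ 5 7 12 9 11 8 13 6
7>5: swap(1,1), hi=0 ⇒ 5 7 12 9 11 8 13 6
done. lo=0 hi=0; A=5 7 12 9 11 8 13 6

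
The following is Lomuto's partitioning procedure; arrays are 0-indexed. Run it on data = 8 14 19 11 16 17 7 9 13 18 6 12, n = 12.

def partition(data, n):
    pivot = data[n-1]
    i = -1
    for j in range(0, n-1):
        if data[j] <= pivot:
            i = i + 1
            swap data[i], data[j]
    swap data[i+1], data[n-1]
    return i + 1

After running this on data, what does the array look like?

8 11 7 9 6 12 19 14 13 18 16 17

pivot = data[11] = 12; i = -1
j=0: data[0]=8 ≤ 12 → i=0, swap data[0],data[0] (no change) → 8 14 19 11 16 17 7 9 13 18 6 12
j=1: data[1]=14 > 12 → no swap
j=2: data[2]=19 > 12 → no swap
j=3: data[3]=11 ≤ 12 → i=1, swap data[1],data[3] → 8 11 19 14 16 17 7 9 13 18 6 12
j=4: data[4]=16 > 12 → no swap
j=5: data[5]=17 > 12 → no swap
j=6: data[6]=7 ≤ 12 → i=2, swap data[2],data[6] → 8 11 7 14 16 17 19 9 13 18 6 12
j=7: data[7]=9 ≤ 12 → i=3, swap data[3],data[7] → 8 11 7 9 16 17 19 14 13 18 6 12
j=8: data[8]=13 > 12 → no swap
j=9: data[9]=18 > 12 → no swap
j=10: data[10]=6 ≤ 12 → i=4, swap data[4],data[10] → 8 11 7 9 6 17 19 14 13 18 16 12
final swap data[5],data[11] → 8 11 7 9 6 12 19 14 13 18 16 17; return 5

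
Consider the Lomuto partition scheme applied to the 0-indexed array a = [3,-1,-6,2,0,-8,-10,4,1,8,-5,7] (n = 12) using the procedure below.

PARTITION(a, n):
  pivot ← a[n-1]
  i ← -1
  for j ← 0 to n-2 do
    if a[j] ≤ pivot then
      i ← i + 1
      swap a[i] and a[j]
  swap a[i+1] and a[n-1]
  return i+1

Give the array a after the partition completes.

pivot=7, i=-1
j=0: 3≤7, i=0, swap(0,0) ⇒ [3,-1,-6,2,0,-8,-10,4,1,8,-5,7]
j=1: -1≤7, i=1, swap(1,1) ⇒ [3,-1,-6,2,0,-8,-10,4,1,8,-5,7]
j=2: -6≤7, i=2, swap(2,2) ⇒ [3,-1,-6,2,0,-8,-10,4,1,8,-5,7]
j=3: 2≤7, i=3, swap(3,3) ⇒ [3,-1,-6,2,0,-8,-10,4,1,8,-5,7]
j=4: 0≤7, i=4, swap(4,4) ⇒ [3,-1,-6,2,0,-8,-10,4,1,8,-5,7]
j=5: -8≤7, i=5, swap(5,5) ⇒ [3,-1,-6,2,0,-8,-10,4,1,8,-5,7]
j=6: -10≤7, i=6, swap(6,6) ⇒ [3,-1,-6,2,0,-8,-10,4,1,8,-5,7]
j=7: 4≤7, i=7, swap(7,7) ⇒ [3,-1,-6,2,0,-8,-10,4,1,8,-5,7]
j=8: 1≤7, i=8, swap(8,8) ⇒ [3,-1,-6,2,0,-8,-10,4,1,8,-5,7]
j=9: 8>7, skip
j=10: -5≤7, i=9, swap(9,10) ⇒ [3,-1,-6,2,0,-8,-10,4,1,-5,8,7]
swap(10,11) ⇒ [3,-1,-6,2,0,-8,-10,4,1,-5,7,8]; return 10

[3,-1,-6,2,0,-8,-10,4,1,-5,7,8]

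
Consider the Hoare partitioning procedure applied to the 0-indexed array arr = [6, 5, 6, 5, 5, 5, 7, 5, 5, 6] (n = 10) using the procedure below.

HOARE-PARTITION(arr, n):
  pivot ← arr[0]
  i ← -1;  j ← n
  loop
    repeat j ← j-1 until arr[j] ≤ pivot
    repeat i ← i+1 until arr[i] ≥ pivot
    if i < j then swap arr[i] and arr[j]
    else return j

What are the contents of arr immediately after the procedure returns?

[6, 5, 5, 5, 5, 5, 5, 7, 6, 6]

pivot=6
j stops at 9 (6), i stops at 0 (6); swap ⇒ [6, 5, 6, 5, 5, 5, 7, 5, 5, 6]
j stops at 8 (5), i stops at 2 (6); swap ⇒ [6, 5, 5, 5, 5, 5, 7, 5, 6, 6]
j stops at 7 (5), i stops at 6 (7); swap ⇒ [6, 5, 5, 5, 5, 5, 5, 7, 6, 6]
j stops at 6, i stops at 7; i≥j ⇒ return 6. arr=[6, 5, 5, 5, 5, 5, 5, 7, 6, 6]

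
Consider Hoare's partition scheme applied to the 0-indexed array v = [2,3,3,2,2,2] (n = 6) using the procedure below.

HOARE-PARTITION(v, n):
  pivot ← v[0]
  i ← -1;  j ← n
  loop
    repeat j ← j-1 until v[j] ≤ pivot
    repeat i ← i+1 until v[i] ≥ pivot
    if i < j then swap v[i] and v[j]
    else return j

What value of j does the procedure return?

pivot=2
j stops at 5 (2), i stops at 0 (2); swap ⇒ [2,3,3,2,2,2]
j stops at 4 (2), i stops at 1 (3); swap ⇒ [2,2,3,2,3,2]
j stops at 3 (2), i stops at 2 (3); swap ⇒ [2,2,2,3,3,2]
j stops at 2, i stops at 3; i≥j ⇒ return 2. v=[2,2,2,3,3,2]

2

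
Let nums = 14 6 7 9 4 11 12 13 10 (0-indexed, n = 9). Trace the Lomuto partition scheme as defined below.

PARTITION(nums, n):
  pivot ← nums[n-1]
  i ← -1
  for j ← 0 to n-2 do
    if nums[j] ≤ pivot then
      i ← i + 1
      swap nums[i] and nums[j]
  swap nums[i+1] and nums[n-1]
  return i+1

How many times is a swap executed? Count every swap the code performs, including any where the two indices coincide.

pivot = nums[8] = 10; i = -1
j=0: nums[0]=14 > 10 → no swap
j=1: nums[1]=6 ≤ 10 → i=0, swap nums[0],nums[1] → 6 14 7 9 4 11 12 13 10
j=2: nums[2]=7 ≤ 10 → i=1, swap nums[1],nums[2] → 6 7 14 9 4 11 12 13 10
j=3: nums[3]=9 ≤ 10 → i=2, swap nums[2],nums[3] → 6 7 9 14 4 11 12 13 10
j=4: nums[4]=4 ≤ 10 → i=3, swap nums[3],nums[4] → 6 7 9 4 14 11 12 13 10
j=5: nums[5]=11 > 10 → no swap
j=6: nums[6]=12 > 10 → no swap
j=7: nums[7]=13 > 10 → no swap
final swap nums[4],nums[8] → 6 7 9 4 10 11 12 13 14; return 4

5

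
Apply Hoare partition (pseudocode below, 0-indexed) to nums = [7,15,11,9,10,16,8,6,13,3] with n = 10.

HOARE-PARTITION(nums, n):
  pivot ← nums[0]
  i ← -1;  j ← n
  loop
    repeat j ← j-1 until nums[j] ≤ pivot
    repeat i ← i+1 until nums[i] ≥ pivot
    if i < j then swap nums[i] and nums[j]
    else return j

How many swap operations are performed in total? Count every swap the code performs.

pivot = nums[0] = 7; i = -1, j = 10
j→9 (nums[9]=3≤7), i→0 (nums[0]=7≥7); i<j, swap → [3,15,11,9,10,16,8,6,13,7]
j→7 (nums[7]=6≤7), i→1 (nums[1]=15≥7); i<j, swap → [3,6,11,9,10,16,8,15,13,7]
j→1, i→2; i≥j, return j=1. nums = [3,6,11,9,10,16,8,15,13,7]

2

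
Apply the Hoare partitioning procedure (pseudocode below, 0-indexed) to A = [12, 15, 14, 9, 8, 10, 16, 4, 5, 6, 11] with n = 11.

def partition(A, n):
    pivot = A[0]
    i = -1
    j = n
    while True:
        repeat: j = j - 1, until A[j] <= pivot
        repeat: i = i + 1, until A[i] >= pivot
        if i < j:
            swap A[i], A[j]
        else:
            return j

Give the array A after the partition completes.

[11, 6, 5, 9, 8, 10, 4, 16, 14, 15, 12]

pivot = A[0] = 12; i = -1, j = 11
j→10 (A[10]=11≤12), i→0 (A[0]=12≥12); i<j, swap → [11, 15, 14, 9, 8, 10, 16, 4, 5, 6, 12]
j→9 (A[9]=6≤12), i→1 (A[1]=15≥12); i<j, swap → [11, 6, 14, 9, 8, 10, 16, 4, 5, 15, 12]
j→8 (A[8]=5≤12), i→2 (A[2]=14≥12); i<j, swap → [11, 6, 5, 9, 8, 10, 16, 4, 14, 15, 12]
j→7 (A[7]=4≤12), i→6 (A[6]=16≥12); i<j, swap → [11, 6, 5, 9, 8, 10, 4, 16, 14, 15, 12]
j→6, i→7; i≥j, return j=6. A = [11, 6, 5, 9, 8, 10, 4, 16, 14, 15, 12]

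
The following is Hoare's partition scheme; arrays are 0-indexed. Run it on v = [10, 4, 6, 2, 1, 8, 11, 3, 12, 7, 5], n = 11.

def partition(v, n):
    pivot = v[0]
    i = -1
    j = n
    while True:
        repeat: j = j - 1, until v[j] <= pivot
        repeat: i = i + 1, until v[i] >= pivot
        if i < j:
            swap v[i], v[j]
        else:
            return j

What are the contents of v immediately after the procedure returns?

pivot = v[0] = 10; i = -1, j = 11
j→10 (v[10]=5≤10), i→0 (v[0]=10≥10); i<j, swap → [5, 4, 6, 2, 1, 8, 11, 3, 12, 7, 10]
j→9 (v[9]=7≤10), i→6 (v[6]=11≥10); i<j, swap → [5, 4, 6, 2, 1, 8, 7, 3, 12, 11, 10]
j→7, i→8; i≥j, return j=7. v = [5, 4, 6, 2, 1, 8, 7, 3, 12, 11, 10]

[5, 4, 6, 2, 1, 8, 7, 3, 12, 11, 10]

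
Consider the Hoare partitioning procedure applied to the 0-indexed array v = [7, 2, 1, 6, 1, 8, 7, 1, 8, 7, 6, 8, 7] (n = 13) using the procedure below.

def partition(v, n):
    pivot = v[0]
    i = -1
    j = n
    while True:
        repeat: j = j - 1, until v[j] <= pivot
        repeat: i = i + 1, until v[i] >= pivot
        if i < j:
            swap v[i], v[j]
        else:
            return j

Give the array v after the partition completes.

pivot = v[0] = 7; i = -1, j = 13
j→12 (v[12]=7≤7), i→0 (v[0]=7≥7); i<j, swap → [7, 2, 1, 6, 1, 8, 7, 1, 8, 7, 6, 8, 7]
j→10 (v[10]=6≤7), i→5 (v[5]=8≥7); i<j, swap → [7, 2, 1, 6, 1, 6, 7, 1, 8, 7, 8, 8, 7]
j→9 (v[9]=7≤7), i→6 (v[6]=7≥7); i<j, swap → [7, 2, 1, 6, 1, 6, 7, 1, 8, 7, 8, 8, 7]
j→7, i→8; i≥j, return j=7. v = [7, 2, 1, 6, 1, 6, 7, 1, 8, 7, 8, 8, 7]

[7, 2, 1, 6, 1, 6, 7, 1, 8, 7, 8, 8, 7]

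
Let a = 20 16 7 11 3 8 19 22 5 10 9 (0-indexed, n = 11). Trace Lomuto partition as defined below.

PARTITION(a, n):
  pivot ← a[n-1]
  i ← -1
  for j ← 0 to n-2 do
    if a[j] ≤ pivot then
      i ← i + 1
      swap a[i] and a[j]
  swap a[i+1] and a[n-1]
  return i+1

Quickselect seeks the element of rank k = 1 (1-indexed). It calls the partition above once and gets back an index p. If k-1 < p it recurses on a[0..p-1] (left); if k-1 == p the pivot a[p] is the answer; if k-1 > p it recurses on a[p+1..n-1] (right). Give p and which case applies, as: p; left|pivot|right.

pivot = a[10] = 9; i = -1
j=0: a[0]=20 > 9 → no swap
j=1: a[1]=16 > 9 → no swap
j=2: a[2]=7 ≤ 9 → i=0, swap a[0],a[2] → 7 16 20 11 3 8 19 22 5 10 9
j=3: a[3]=11 > 9 → no swap
j=4: a[4]=3 ≤ 9 → i=1, swap a[1],a[4] → 7 3 20 11 16 8 19 22 5 10 9
j=5: a[5]=8 ≤ 9 → i=2, swap a[2],a[5] → 7 3 8 11 16 20 19 22 5 10 9
j=6: a[6]=19 > 9 → no swap
j=7: a[7]=22 > 9 → no swap
j=8: a[8]=5 ≤ 9 → i=3, swap a[3],a[8] → 7 3 8 5 16 20 19 22 11 10 9
j=9: a[9]=10 > 9 → no swap
final swap a[4],a[10] → 7 3 8 5 9 20 19 22 11 10 16; return 4
p = 4; k-1 = 0 < 4 ⇒ left

4; left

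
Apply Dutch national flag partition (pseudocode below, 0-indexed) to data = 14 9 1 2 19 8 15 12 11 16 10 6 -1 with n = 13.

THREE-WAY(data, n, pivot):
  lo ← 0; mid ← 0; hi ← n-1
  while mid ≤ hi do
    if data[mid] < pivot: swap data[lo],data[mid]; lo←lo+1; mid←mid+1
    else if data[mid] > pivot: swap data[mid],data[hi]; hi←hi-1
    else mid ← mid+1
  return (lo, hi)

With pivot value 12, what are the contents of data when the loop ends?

-1 9 1 2 6 8 10 11 12 16 15 19 14

lo=0 mid=0 hi=12
14>12: swap(0,12), hi=11 ⇒ -1 9 1 2 19 8 15 12 11 16 10 6 14
-1<12: swap(0,0), lo=1 mid=1 ⇒ -1 9 1 2 19 8 15 12 11 16 10 6 14
9<12: swap(1,1), lo=2 mid=2 ⇒ -1 9 1 2 19 8 15 12 11 16 10 6 14
1<12: swap(2,2), lo=3 mid=3 ⇒ -1 9 1 2 19 8 15 12 11 16 10 6 14
2<12: swap(3,3), lo=4 mid=4 ⇒ -1 9 1 2 19 8 15 12 11 16 10 6 14
19>12: swap(4,11), hi=10 ⇒ -1 9 1 2 6 8 15 12 11 16 10 19 14
6<12: swap(4,4), lo=5 mid=5 ⇒ -1 9 1 2 6 8 15 12 11 16 10 19 14
8<12: swap(5,5), lo=6 mid=6 ⇒ -1 9 1 2 6 8 15 12 11 16 10 19 14
15>12: swap(6,10), hi=9 ⇒ -1 9 1 2 6 8 10 12 11 16 15 19 14
10<12: swap(6,6), lo=7 mid=7 ⇒ -1 9 1 2 6 8 10 12 11 16 15 19 14
12=12: mid=8
11<12: swap(7,8), lo=8 mid=9 ⇒ -1 9 1 2 6 8 10 11 12 16 15 19 14
16>12: swap(9,9), hi=8 ⇒ -1 9 1 2 6 8 10 11 12 16 15 19 14
done. lo=8 hi=8; data=-1 9 1 2 6 8 10 11 12 16 15 19 14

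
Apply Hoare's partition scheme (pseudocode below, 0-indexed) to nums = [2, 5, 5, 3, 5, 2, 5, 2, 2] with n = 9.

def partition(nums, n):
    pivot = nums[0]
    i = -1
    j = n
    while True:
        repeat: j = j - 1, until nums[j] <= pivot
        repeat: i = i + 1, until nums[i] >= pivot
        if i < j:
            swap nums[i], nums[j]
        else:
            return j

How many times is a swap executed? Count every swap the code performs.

pivot = nums[0] = 2; i = -1, j = 9
j→8 (nums[8]=2≤2), i→0 (nums[0]=2≥2); i<j, swap → [2, 5, 5, 3, 5, 2, 5, 2, 2]
j→7 (nums[7]=2≤2), i→1 (nums[1]=5≥2); i<j, swap → [2, 2, 5, 3, 5, 2, 5, 5, 2]
j→5 (nums[5]=2≤2), i→2 (nums[2]=5≥2); i<j, swap → [2, 2, 2, 3, 5, 5, 5, 5, 2]
j→2, i→3; i≥j, return j=2. nums = [2, 2, 2, 3, 5, 5, 5, 5, 2]

3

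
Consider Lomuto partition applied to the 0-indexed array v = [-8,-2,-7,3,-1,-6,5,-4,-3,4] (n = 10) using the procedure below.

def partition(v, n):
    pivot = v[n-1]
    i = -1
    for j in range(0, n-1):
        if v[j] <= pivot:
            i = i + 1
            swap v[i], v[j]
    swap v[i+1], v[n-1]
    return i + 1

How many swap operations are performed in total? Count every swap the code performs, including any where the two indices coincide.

9

pivot = v[9] = 4; i = -1
j=0: v[0]=-8 ≤ 4 → i=0, swap v[0],v[0] (no change) → [-8,-2,-7,3,-1,-6,5,-4,-3,4]
j=1: v[1]=-2 ≤ 4 → i=1, swap v[1],v[1] (no change) → [-8,-2,-7,3,-1,-6,5,-4,-3,4]
j=2: v[2]=-7 ≤ 4 → i=2, swap v[2],v[2] (no change) → [-8,-2,-7,3,-1,-6,5,-4,-3,4]
j=3: v[3]=3 ≤ 4 → i=3, swap v[3],v[3] (no change) → [-8,-2,-7,3,-1,-6,5,-4,-3,4]
j=4: v[4]=-1 ≤ 4 → i=4, swap v[4],v[4] (no change) → [-8,-2,-7,3,-1,-6,5,-4,-3,4]
j=5: v[5]=-6 ≤ 4 → i=5, swap v[5],v[5] (no change) → [-8,-2,-7,3,-1,-6,5,-4,-3,4]
j=6: v[6]=5 > 4 → no swap
j=7: v[7]=-4 ≤ 4 → i=6, swap v[6],v[7] → [-8,-2,-7,3,-1,-6,-4,5,-3,4]
j=8: v[8]=-3 ≤ 4 → i=7, swap v[7],v[8] → [-8,-2,-7,3,-1,-6,-4,-3,5,4]
final swap v[8],v[9] → [-8,-2,-7,3,-1,-6,-4,-3,4,5]; return 8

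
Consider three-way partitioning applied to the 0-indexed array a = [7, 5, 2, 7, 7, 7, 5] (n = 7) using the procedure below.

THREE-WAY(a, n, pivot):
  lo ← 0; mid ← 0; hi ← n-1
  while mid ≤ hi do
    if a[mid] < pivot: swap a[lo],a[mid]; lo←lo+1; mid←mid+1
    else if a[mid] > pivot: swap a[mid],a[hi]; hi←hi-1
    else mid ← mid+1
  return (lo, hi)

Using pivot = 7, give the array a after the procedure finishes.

[5, 2, 5, 7, 7, 7, 7]

pivot = 7; lo=0, mid=0, hi=6
a[mid]=7=7: mid=1
a[mid]=5<7: swap a[0],a[1]; lo=1,mid=2 → [5, 7, 2, 7, 7, 7, 5]
a[mid]=2<7: swap a[1],a[2]; lo=2,mid=3 → [5, 2, 7, 7, 7, 7, 5]
a[mid]=7=7: mid=4
a[mid]=7=7: mid=5
a[mid]=7=7: mid=6
a[mid]=5<7: swap a[2],a[6]; lo=3,mid=7 → [5, 2, 5, 7, 7, 7, 7]
end: lo=3, hi=6; a = [5, 2, 5, 7, 7, 7, 7]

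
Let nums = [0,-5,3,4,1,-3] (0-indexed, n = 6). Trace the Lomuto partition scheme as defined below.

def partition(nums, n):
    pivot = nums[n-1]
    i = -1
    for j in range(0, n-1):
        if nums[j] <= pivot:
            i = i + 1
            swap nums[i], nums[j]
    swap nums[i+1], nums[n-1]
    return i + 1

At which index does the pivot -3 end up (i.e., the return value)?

1

pivot = nums[5] = -3; i = -1
j=0: nums[0]=0 > -3 → no swap
j=1: nums[1]=-5 ≤ -3 → i=0, swap nums[0],nums[1] → [-5,0,3,4,1,-3]
j=2: nums[2]=3 > -3 → no swap
j=3: nums[3]=4 > -3 → no swap
j=4: nums[4]=1 > -3 → no swap
final swap nums[1],nums[5] → [-5,-3,3,4,1,0]; return 1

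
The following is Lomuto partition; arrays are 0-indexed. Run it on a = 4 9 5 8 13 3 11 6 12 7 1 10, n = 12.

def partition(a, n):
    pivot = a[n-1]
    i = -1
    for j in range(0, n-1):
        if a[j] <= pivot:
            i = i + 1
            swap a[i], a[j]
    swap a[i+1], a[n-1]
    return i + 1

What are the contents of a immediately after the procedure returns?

pivot=10, i=-1
j=0: 4≤10, i=0, swap(0,0) ⇒ 4 9 5 8 13 3 11 6 12 7 1 10
j=1: 9≤10, i=1, swap(1,1) ⇒ 4 9 5 8 13 3 11 6 12 7 1 10
j=2: 5≤10, i=2, swap(2,2) ⇒ 4 9 5 8 13 3 11 6 12 7 1 10
j=3: 8≤10, i=3, swap(3,3) ⇒ 4 9 5 8 13 3 11 6 12 7 1 10
j=4: 13>10, skip
j=5: 3≤10, i=4, swap(4,5) ⇒ 4 9 5 8 3 13 11 6 12 7 1 10
j=6: 11>10, skip
j=7: 6≤10, i=5, swap(5,7) ⇒ 4 9 5 8 3 6 11 13 12 7 1 10
j=8: 12>10, skip
j=9: 7≤10, i=6, swap(6,9) ⇒ 4 9 5 8 3 6 7 13 12 11 1 10
j=10: 1≤10, i=7, swap(7,10) ⇒ 4 9 5 8 3 6 7 1 12 11 13 10
swap(8,11) ⇒ 4 9 5 8 3 6 7 1 10 11 13 12; return 8

4 9 5 8 3 6 7 1 10 11 13 12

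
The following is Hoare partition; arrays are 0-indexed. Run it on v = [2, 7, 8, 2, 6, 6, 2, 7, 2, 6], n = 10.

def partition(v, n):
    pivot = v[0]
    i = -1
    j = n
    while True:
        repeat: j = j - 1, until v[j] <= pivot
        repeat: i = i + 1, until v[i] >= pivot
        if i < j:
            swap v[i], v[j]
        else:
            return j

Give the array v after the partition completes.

[2, 2, 2, 8, 6, 6, 7, 7, 2, 6]

pivot = v[0] = 2; i = -1, j = 10
j→8 (v[8]=2≤2), i→0 (v[0]=2≥2); i<j, swap → [2, 7, 8, 2, 6, 6, 2, 7, 2, 6]
j→6 (v[6]=2≤2), i→1 (v[1]=7≥2); i<j, swap → [2, 2, 8, 2, 6, 6, 7, 7, 2, 6]
j→3 (v[3]=2≤2), i→2 (v[2]=8≥2); i<j, swap → [2, 2, 2, 8, 6, 6, 7, 7, 2, 6]
j→2, i→3; i≥j, return j=2. v = [2, 2, 2, 8, 6, 6, 7, 7, 2, 6]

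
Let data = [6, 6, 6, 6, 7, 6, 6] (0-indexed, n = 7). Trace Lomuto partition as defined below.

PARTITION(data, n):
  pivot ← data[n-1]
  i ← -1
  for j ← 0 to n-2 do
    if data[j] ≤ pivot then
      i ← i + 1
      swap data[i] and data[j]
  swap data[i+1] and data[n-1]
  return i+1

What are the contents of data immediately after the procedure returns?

[6, 6, 6, 6, 6, 6, 7]

pivot = data[6] = 6; i = -1
j=0: data[0]=6 ≤ 6 → i=0, swap data[0],data[0] (no change) → [6, 6, 6, 6, 7, 6, 6]
j=1: data[1]=6 ≤ 6 → i=1, swap data[1],data[1] (no change) → [6, 6, 6, 6, 7, 6, 6]
j=2: data[2]=6 ≤ 6 → i=2, swap data[2],data[2] (no change) → [6, 6, 6, 6, 7, 6, 6]
j=3: data[3]=6 ≤ 6 → i=3, swap data[3],data[3] (no change) → [6, 6, 6, 6, 7, 6, 6]
j=4: data[4]=7 > 6 → no swap
j=5: data[5]=6 ≤ 6 → i=4, swap data[4],data[5] → [6, 6, 6, 6, 6, 7, 6]
final swap data[5],data[6] → [6, 6, 6, 6, 6, 6, 7]; return 5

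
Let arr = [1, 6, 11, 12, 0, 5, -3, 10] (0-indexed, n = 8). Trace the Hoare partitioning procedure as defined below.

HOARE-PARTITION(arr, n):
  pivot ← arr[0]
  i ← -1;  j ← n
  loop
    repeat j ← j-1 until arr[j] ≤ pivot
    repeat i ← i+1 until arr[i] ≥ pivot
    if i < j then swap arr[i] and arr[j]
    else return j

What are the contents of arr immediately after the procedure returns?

[-3, 0, 11, 12, 6, 5, 1, 10]

pivot=1
j stops at 6 (-3), i stops at 0 (1); swap ⇒ [-3, 6, 11, 12, 0, 5, 1, 10]
j stops at 4 (0), i stops at 1 (6); swap ⇒ [-3, 0, 11, 12, 6, 5, 1, 10]
j stops at 1, i stops at 2; i≥j ⇒ return 1. arr=[-3, 0, 11, 12, 6, 5, 1, 10]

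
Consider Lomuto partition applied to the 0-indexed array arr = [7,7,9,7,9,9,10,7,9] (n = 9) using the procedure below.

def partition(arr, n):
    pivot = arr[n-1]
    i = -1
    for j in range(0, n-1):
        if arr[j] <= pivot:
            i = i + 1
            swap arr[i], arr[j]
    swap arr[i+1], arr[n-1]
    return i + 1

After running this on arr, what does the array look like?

pivot=9, i=-1
j=0: 7≤9, i=0, swap(0,0) ⇒ [7,7,9,7,9,9,10,7,9]
j=1: 7≤9, i=1, swap(1,1) ⇒ [7,7,9,7,9,9,10,7,9]
j=2: 9≤9, i=2, swap(2,2) ⇒ [7,7,9,7,9,9,10,7,9]
j=3: 7≤9, i=3, swap(3,3) ⇒ [7,7,9,7,9,9,10,7,9]
j=4: 9≤9, i=4, swap(4,4) ⇒ [7,7,9,7,9,9,10,7,9]
j=5: 9≤9, i=5, swap(5,5) ⇒ [7,7,9,7,9,9,10,7,9]
j=6: 10>9, skip
j=7: 7≤9, i=6, swap(6,7) ⇒ [7,7,9,7,9,9,7,10,9]
swap(7,8) ⇒ [7,7,9,7,9,9,7,9,10]; return 7

[7,7,9,7,9,9,7,9,10]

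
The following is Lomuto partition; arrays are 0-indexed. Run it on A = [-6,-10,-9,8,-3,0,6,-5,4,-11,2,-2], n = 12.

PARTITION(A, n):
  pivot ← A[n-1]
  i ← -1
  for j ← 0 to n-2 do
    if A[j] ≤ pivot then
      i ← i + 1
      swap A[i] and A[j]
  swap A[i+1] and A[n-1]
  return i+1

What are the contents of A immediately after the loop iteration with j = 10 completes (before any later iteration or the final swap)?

[-6,-10,-9,-3,-5,-11,6,8,4,0,2,-2]

pivot=-2, i=-1
j=0: -6≤-2, i=0, swap(0,0) ⇒ [-6,-10,-9,8,-3,0,6,-5,4,-11,2,-2]
j=1: -10≤-2, i=1, swap(1,1) ⇒ [-6,-10,-9,8,-3,0,6,-5,4,-11,2,-2]
j=2: -9≤-2, i=2, swap(2,2) ⇒ [-6,-10,-9,8,-3,0,6,-5,4,-11,2,-2]
j=3: 8>-2, skip
j=4: -3≤-2, i=3, swap(3,4) ⇒ [-6,-10,-9,-3,8,0,6,-5,4,-11,2,-2]
j=5: 0>-2, skip
j=6: 6>-2, skip
j=7: -5≤-2, i=4, swap(4,7) ⇒ [-6,-10,-9,-3,-5,0,6,8,4,-11,2,-2]
j=8: 4>-2, skip
j=9: -11≤-2, i=5, swap(5,9) ⇒ [-6,-10,-9,-3,-5,-11,6,8,4,0,2,-2]
j=10: 2>-2, skip
(after j=10) A = [-6,-10,-9,-3,-5,-11,6,8,4,0,2,-2]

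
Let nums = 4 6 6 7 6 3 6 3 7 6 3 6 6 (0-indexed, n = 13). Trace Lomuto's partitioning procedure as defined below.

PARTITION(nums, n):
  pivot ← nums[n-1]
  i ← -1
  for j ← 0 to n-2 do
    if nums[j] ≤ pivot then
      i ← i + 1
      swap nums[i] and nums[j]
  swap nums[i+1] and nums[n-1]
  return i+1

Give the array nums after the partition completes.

pivot = nums[12] = 6; i = -1
j=0: nums[0]=4 ≤ 6 → i=0, swap nums[0],nums[0] (no change) → 4 6 6 7 6 3 6 3 7 6 3 6 6
j=1: nums[1]=6 ≤ 6 → i=1, swap nums[1],nums[1] (no change) → 4 6 6 7 6 3 6 3 7 6 3 6 6
j=2: nums[2]=6 ≤ 6 → i=2, swap nums[2],nums[2] (no change) → 4 6 6 7 6 3 6 3 7 6 3 6 6
j=3: nums[3]=7 > 6 → no swap
j=4: nums[4]=6 ≤ 6 → i=3, swap nums[3],nums[4] → 4 6 6 6 7 3 6 3 7 6 3 6 6
j=5: nums[5]=3 ≤ 6 → i=4, swap nums[4],nums[5] → 4 6 6 6 3 7 6 3 7 6 3 6 6
j=6: nums[6]=6 ≤ 6 → i=5, swap nums[5],nums[6] → 4 6 6 6 3 6 7 3 7 6 3 6 6
j=7: nums[7]=3 ≤ 6 → i=6, swap nums[6],nums[7] → 4 6 6 6 3 6 3 7 7 6 3 6 6
j=8: nums[8]=7 > 6 → no swap
j=9: nums[9]=6 ≤ 6 → i=7, swap nums[7],nums[9] → 4 6 6 6 3 6 3 6 7 7 3 6 6
j=10: nums[10]=3 ≤ 6 → i=8, swap nums[8],nums[10] → 4 6 6 6 3 6 3 6 3 7 7 6 6
j=11: nums[11]=6 ≤ 6 → i=9, swap nums[9],nums[11] → 4 6 6 6 3 6 3 6 3 6 7 7 6
final swap nums[10],nums[12] → 4 6 6 6 3 6 3 6 3 6 6 7 7; return 10

4 6 6 6 3 6 3 6 3 6 6 7 7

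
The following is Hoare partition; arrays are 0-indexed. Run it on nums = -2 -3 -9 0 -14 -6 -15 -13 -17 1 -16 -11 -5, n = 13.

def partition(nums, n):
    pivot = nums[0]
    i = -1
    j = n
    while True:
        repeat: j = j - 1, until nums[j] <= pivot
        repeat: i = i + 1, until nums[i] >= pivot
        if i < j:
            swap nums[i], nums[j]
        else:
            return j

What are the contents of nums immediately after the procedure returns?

-5 -3 -9 -11 -14 -6 -15 -13 -17 -16 1 0 -2

pivot=-2
j stops at 12 (-5), i stops at 0 (-2); swap ⇒ -5 -3 -9 0 -14 -6 -15 -13 -17 1 -16 -11 -2
j stops at 11 (-11), i stops at 3 (0); swap ⇒ -5 -3 -9 -11 -14 -6 -15 -13 -17 1 -16 0 -2
j stops at 10 (-16), i stops at 9 (1); swap ⇒ -5 -3 -9 -11 -14 -6 -15 -13 -17 -16 1 0 -2
j stops at 9, i stops at 10; i≥j ⇒ return 9. nums=-5 -3 -9 -11 -14 -6 -15 -13 -17 -16 1 0 -2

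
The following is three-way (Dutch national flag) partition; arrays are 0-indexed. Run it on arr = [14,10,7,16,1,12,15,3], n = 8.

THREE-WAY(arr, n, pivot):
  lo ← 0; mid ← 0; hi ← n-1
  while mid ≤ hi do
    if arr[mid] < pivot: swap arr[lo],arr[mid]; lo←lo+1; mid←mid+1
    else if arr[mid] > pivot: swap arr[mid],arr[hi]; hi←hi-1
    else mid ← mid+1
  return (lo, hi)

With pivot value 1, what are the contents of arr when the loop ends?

[1,7,16,10,12,15,3,14]

pivot = 1; lo=0, mid=0, hi=7
arr[mid]=14>1: swap arr[0],arr[7]; hi=6 → [3,10,7,16,1,12,15,14]
arr[mid]=3>1: swap arr[0],arr[6]; hi=5 → [15,10,7,16,1,12,3,14]
arr[mid]=15>1: swap arr[0],arr[5]; hi=4 → [12,10,7,16,1,15,3,14]
arr[mid]=12>1: swap arr[0],arr[4]; hi=3 → [1,10,7,16,12,15,3,14]
arr[mid]=1=1: mid=1
arr[mid]=10>1: swap arr[1],arr[3]; hi=2 → [1,16,7,10,12,15,3,14]
arr[mid]=16>1: swap arr[1],arr[2]; hi=1 → [1,7,16,10,12,15,3,14]
arr[mid]=7>1: swap arr[1],arr[1]; hi=0 → [1,7,16,10,12,15,3,14]
end: lo=0, hi=0; arr = [1,7,16,10,12,15,3,14]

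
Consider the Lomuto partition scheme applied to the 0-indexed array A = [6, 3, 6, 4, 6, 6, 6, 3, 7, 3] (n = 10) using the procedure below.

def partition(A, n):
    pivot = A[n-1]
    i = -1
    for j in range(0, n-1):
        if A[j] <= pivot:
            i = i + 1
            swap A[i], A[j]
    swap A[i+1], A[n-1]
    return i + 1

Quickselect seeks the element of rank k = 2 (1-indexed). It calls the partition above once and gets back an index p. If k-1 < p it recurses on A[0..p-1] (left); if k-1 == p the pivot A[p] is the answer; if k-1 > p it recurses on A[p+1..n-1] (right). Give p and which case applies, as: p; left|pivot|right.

2; left

pivot=3, i=-1
j=0: 6>3, skip
j=1: 3≤3, i=0, swap(0,1) ⇒ [3, 6, 6, 4, 6, 6, 6, 3, 7, 3]
j=2: 6>3, skip
j=3: 4>3, skip
j=4: 6>3, skip
j=5: 6>3, skip
j=6: 6>3, skip
j=7: 3≤3, i=1, swap(1,7) ⇒ [3, 3, 6, 4, 6, 6, 6, 6, 7, 3]
j=8: 7>3, skip
swap(2,9) ⇒ [3, 3, 3, 4, 6, 6, 6, 6, 7, 6]; return 2
p = 2; k-1 = 1 < 2 ⇒ left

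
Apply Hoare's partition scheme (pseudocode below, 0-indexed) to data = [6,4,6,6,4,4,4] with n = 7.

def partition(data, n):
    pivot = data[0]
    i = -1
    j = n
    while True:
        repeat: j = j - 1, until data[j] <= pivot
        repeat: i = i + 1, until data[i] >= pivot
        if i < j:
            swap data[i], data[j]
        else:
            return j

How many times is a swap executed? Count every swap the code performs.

3

pivot = data[0] = 6; i = -1, j = 7
j→6 (data[6]=4≤6), i→0 (data[0]=6≥6); i<j, swap → [4,4,6,6,4,4,6]
j→5 (data[5]=4≤6), i→2 (data[2]=6≥6); i<j, swap → [4,4,4,6,4,6,6]
j→4 (data[4]=4≤6), i→3 (data[3]=6≥6); i<j, swap → [4,4,4,4,6,6,6]
j→3, i→4; i≥j, return j=3. data = [4,4,4,4,6,6,6]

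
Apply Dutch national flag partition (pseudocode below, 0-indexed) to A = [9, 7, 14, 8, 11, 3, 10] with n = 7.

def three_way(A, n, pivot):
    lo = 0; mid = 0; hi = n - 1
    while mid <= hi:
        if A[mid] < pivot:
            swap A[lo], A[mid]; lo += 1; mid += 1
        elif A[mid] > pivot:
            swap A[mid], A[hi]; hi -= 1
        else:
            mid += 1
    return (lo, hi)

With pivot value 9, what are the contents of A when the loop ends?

pivot = 9; lo=0, mid=0, hi=6
A[mid]=9=9: mid=1
A[mid]=7<9: swap A[0],A[1]; lo=1,mid=2 → [7, 9, 14, 8, 11, 3, 10]
A[mid]=14>9: swap A[2],A[6]; hi=5 → [7, 9, 10, 8, 11, 3, 14]
A[mid]=10>9: swap A[2],A[5]; hi=4 → [7, 9, 3, 8, 11, 10, 14]
A[mid]=3<9: swap A[1],A[2]; lo=2,mid=3 → [7, 3, 9, 8, 11, 10, 14]
A[mid]=8<9: swap A[2],A[3]; lo=3,mid=4 → [7, 3, 8, 9, 11, 10, 14]
A[mid]=11>9: swap A[4],A[4]; hi=3 → [7, 3, 8, 9, 11, 10, 14]
end: lo=3, hi=3; A = [7, 3, 8, 9, 11, 10, 14]

[7, 3, 8, 9, 11, 10, 14]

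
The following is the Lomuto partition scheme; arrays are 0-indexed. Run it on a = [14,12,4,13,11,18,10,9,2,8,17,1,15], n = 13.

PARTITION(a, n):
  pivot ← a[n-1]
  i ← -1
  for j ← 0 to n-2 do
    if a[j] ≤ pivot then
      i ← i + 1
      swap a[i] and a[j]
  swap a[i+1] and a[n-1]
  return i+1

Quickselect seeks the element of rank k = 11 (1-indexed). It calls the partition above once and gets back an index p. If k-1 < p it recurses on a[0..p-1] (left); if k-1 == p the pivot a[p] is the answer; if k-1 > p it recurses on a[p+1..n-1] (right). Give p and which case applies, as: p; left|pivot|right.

10; pivot

pivot = a[12] = 15; i = -1
j=0: a[0]=14 ≤ 15 → i=0, swap a[0],a[0] (no change) → [14,12,4,13,11,18,10,9,2,8,17,1,15]
j=1: a[1]=12 ≤ 15 → i=1, swap a[1],a[1] (no change) → [14,12,4,13,11,18,10,9,2,8,17,1,15]
j=2: a[2]=4 ≤ 15 → i=2, swap a[2],a[2] (no change) → [14,12,4,13,11,18,10,9,2,8,17,1,15]
j=3: a[3]=13 ≤ 15 → i=3, swap a[3],a[3] (no change) → [14,12,4,13,11,18,10,9,2,8,17,1,15]
j=4: a[4]=11 ≤ 15 → i=4, swap a[4],a[4] (no change) → [14,12,4,13,11,18,10,9,2,8,17,1,15]
j=5: a[5]=18 > 15 → no swap
j=6: a[6]=10 ≤ 15 → i=5, swap a[5],a[6] → [14,12,4,13,11,10,18,9,2,8,17,1,15]
j=7: a[7]=9 ≤ 15 → i=6, swap a[6],a[7] → [14,12,4,13,11,10,9,18,2,8,17,1,15]
j=8: a[8]=2 ≤ 15 → i=7, swap a[7],a[8] → [14,12,4,13,11,10,9,2,18,8,17,1,15]
j=9: a[9]=8 ≤ 15 → i=8, swap a[8],a[9] → [14,12,4,13,11,10,9,2,8,18,17,1,15]
j=10: a[10]=17 > 15 → no swap
j=11: a[11]=1 ≤ 15 → i=9, swap a[9],a[11] → [14,12,4,13,11,10,9,2,8,1,17,18,15]
final swap a[10],a[12] → [14,12,4,13,11,10,9,2,8,1,15,18,17]; return 10
p = 10; k-1 = 10 == 10 ⇒ pivot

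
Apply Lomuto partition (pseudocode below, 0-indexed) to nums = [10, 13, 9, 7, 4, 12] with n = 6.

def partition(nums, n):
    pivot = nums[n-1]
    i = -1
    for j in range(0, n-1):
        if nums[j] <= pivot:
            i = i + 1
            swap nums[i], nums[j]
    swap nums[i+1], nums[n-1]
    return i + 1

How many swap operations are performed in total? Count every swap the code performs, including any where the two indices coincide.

5

pivot = nums[5] = 12; i = -1
j=0: nums[0]=10 ≤ 12 → i=0, swap nums[0],nums[0] (no change) → [10, 13, 9, 7, 4, 12]
j=1: nums[1]=13 > 12 → no swap
j=2: nums[2]=9 ≤ 12 → i=1, swap nums[1],nums[2] → [10, 9, 13, 7, 4, 12]
j=3: nums[3]=7 ≤ 12 → i=2, swap nums[2],nums[3] → [10, 9, 7, 13, 4, 12]
j=4: nums[4]=4 ≤ 12 → i=3, swap nums[3],nums[4] → [10, 9, 7, 4, 13, 12]
final swap nums[4],nums[5] → [10, 9, 7, 4, 12, 13]; return 4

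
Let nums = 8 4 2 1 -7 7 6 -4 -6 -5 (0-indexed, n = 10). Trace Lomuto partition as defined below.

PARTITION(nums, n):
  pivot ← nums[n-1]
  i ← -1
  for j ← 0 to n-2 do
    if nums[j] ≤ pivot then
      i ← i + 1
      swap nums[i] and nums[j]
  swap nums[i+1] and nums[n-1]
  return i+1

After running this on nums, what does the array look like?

-7 -6 -5 1 8 7 6 -4 4 2

pivot = nums[9] = -5; i = -1
j=0: nums[0]=8 > -5 → no swap
j=1: nums[1]=4 > -5 → no swap
j=2: nums[2]=2 > -5 → no swap
j=3: nums[3]=1 > -5 → no swap
j=4: nums[4]=-7 ≤ -5 → i=0, swap nums[0],nums[4] → -7 4 2 1 8 7 6 -4 -6 -5
j=5: nums[5]=7 > -5 → no swap
j=6: nums[6]=6 > -5 → no swap
j=7: nums[7]=-4 > -5 → no swap
j=8: nums[8]=-6 ≤ -5 → i=1, swap nums[1],nums[8] → -7 -6 2 1 8 7 6 -4 4 -5
final swap nums[2],nums[9] → -7 -6 -5 1 8 7 6 -4 4 2; return 2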